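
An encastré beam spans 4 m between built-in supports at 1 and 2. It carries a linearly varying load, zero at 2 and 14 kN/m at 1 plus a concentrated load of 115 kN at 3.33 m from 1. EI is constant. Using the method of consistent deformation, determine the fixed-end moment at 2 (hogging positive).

M_2 = 60.87 kN·m

Take the two fixed-end moments M_1, M_2 as redundants; the released structure is the simple span 12.
End rotations of the released simple span under the applied load (×1/EI):
  at 1: triangular load, peak 14: w₀L³/(45EI) = 19.91/EI
  at 2: triangular load, peak 14: 7w₀L³/(360EI) = 17.42/EI
  at 1: point load 115 at a = 3.33: Pab(L + b)/(6LEI) = 49.93/EI
  at 2: point load 115 at a = 3.33: Pab(L + a)/(6LEI) = 78.36/EI
  θ_10 = 69.84/EI,  θ_20 = 95.78/EI
Flexibility coefficients: a unit moment at one end gives L/(3EI) there and L/(6EI) at the far end, so f₁₁ = f₂₂ = 1.333/EI and f₁₂ = f₂₁ = 0.6667/EI.
Compatibility — zero rotation at each built-in end:
  1.333 M_1 + 0.6667 M_2 = 69.84
  0.6667 M_1 + 1.333 M_2 = 95.78
Solving the pair gives M_1 = 21.94 kN·m and M_2 = 60.87 kN·m (hogging).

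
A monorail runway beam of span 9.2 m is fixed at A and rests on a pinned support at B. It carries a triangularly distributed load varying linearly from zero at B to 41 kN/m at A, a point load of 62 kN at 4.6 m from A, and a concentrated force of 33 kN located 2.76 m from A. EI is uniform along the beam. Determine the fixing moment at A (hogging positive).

M_A = 392.5 kN·m

Release the roller at B. Primary structure: cantilever fixed at A.
Primary-structure tip deflection at B by superposition:
  triangular load, peak 41 at the fixed end: w₀L⁴/(30EI) = 9791/EI
  point load 62 at a = 4.6: Pa²(3L − a)/(6EI) = 5029/EI
  point load 33 at a = 2.76: Pa²(3L − a)/(6EI) = 1041/EI
  δ_0 = 15860/EI
Flexibility coefficient — unit upward force at B: δ_{BB} = L³/(3EI) = 259.6/EI.
Compatibility at B: δ_0 − R_B·δ_{BB} = 0, so R_B = 15860/259.6 = 61.1 kN.
Moment equilibrium about A: M_A = Σ(load moments about A) − R_B·L = 954.7 − 61.1×9.2 = 392.5 kN·m.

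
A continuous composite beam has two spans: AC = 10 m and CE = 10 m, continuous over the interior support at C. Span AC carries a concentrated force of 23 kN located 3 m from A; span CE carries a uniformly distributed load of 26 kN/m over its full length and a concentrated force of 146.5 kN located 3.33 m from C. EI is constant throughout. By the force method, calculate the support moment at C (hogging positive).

M_C = 313.8 kN·m

Take M_C as the redundant. Released structure: two simple spans AC and CE with a hinge at C.
Rotations at C on the released spans (each span's end-slope, ×1/EI):
  span AC: point load 23 at a = 3: Pab(L + a)/(6LEI) = 104.7/EI
  span CE: UDL 26: wL³/(24EI) = 1083/EI
  span CE: point load 146.5 at a = 3.33: Pab(L + b)/(6LEI) = 904/EI
  relative rotation θ_0 = (104.7 + 1987)/EI = 2092/EI
A unit hogging moment at C produces rotation L₁/(3EI) + L₂/(3EI) = 6.667/EI.
Compatibility: M_C·(L₁+L₂)/(3EI) = θ_0, giving M_C = 313.8 kN·m (hogging).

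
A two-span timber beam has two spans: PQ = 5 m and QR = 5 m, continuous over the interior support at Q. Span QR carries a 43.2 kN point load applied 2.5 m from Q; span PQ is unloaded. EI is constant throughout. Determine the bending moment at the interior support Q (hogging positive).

Insert a hinge at Q; M_Q is the redundant, and each span becomes simply supported.
Rotations at Q on the released spans (each span's end-slope, ×1/EI):
  span QR: point load 43.2 at a = 2.5: Pab(L + b)/(6LEI) = 67.5/EI
  relative rotation θ_0 = (0 + 67.5)/EI = 67.5/EI
A unit hogging moment at Q produces rotation L₁/(3EI) + L₂/(3EI) = 3.333/EI.
Slope continuity at Q: θ_0 = M_Q·3.333/EI, so M_Q = 67.5/3.333 = 20.25 kN·m (hogging).

M_Q = 20.25 kN·m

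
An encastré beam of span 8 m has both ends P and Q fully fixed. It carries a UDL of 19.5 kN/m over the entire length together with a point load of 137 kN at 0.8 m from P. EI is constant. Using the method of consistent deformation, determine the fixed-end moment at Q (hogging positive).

Take the two fixed-end moments M_P, M_Q as redundants; the released structure is the simple span PQ.
On the primary (simply-supported) span, the end slopes from the loading are:
  at P: UDL 19.5: wL³/(24EI) = 416/EI
  at Q: UDL 19.5: wL³/(24EI) = 416/EI
  at P: point load 137 at a = 0.8: Pab(L + b)/(6LEI) = 249.9/EI
  at Q: point load 137 at a = 0.8: Pab(L + a)/(6LEI) = 144.7/EI
  θ_P0 = 665.9/EI,  θ_Q0 = 560.7/EI
Flexibility coefficients: a unit moment at one end gives L/(3EI) there and L/(6EI) at the far end, so f₁₁ = f₂₂ = 2.667/EI and f₁₂ = f₂₁ = 1.333/EI.
Compatibility — zero rotation at each built-in end:
  2.667 M_P + 1.333 M_Q = 665.9
  1.333 M_P + 2.667 M_Q = 560.7
Solving the pair gives M_P = 192.8 kN·m and M_Q = 113.9 kN·m (hogging).

M_Q = 113.9 kN·m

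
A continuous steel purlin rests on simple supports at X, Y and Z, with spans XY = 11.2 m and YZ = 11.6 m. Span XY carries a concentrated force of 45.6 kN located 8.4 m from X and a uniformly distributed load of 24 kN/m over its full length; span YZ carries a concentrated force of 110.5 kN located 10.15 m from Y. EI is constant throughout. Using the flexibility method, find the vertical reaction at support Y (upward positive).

R_Y = 229.1 kN

Release continuity at Y by inserting a hinge; the redundant is the internal moment M_Y. The primary structure is two simply-supported spans XY and YZ.
Rotations at Y on the released spans (each span's end-slope, ×1/EI):
  span XY: point load 45.6 at a = 8.4: Pab(L + a)/(6LEI) = 312.8/EI
  span XY: UDL 24: wL³/(24EI) = 1405/EI
  span YZ: point load 110.5 at a = 10.15: Pab(L + b)/(6LEI) = 304.9/EI
  relative rotation θ_0 = (1718 + 304.9)/EI = 2023/EI
A unit hogging moment at Y produces rotation L₁/(3EI) + L₂/(3EI) = 7.6/EI.
Compatibility: M_Y·(L₁+L₂)/(3EI) = θ_0, giving M_Y = 266.1 kN·m (hogging).
Span XY, ΣM about X with M_Y applied at Y: R_Y^{XY}·11.2 = 1888 + 266.1, so R_Y^{XY} = 192.4 kN and R_X = 314.4 − 192.4 = 122 kN.
Span YZ, ΣM about Z: R_Y^{YZ}·11.6 = 160.2 + 266.1, so R_Y^{YZ} = 36.76 kN and R_Z = 110.5 − 36.76 = 73.74 kN.
R_Y = 192.4 + 36.76 = 229.1 kN.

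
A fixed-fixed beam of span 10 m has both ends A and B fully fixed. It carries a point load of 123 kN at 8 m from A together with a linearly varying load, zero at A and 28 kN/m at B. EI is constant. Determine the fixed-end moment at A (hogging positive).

M_A = 132.7 kN·m

Take the two fixed-end moments M_A, M_B as redundants; the released structure is the simple span AB.
Simple-span end rotations at A and B under the given loads:
  at A: point load 123 at a = 8: Pab(L + b)/(6LEI) = 393.6/EI
  at B: point load 123 at a = 8: Pab(L + a)/(6LEI) = 590.4/EI
  at A: triangular load, peak 28: 7w₀L³/(360EI) = 544.4/EI
  at B: triangular load, peak 28: w₀L³/(45EI) = 622.2/EI
  θ_A0 = 938/EI,  θ_B0 = 1213/EI
Flexibility coefficients: a unit moment at one end gives L/(3EI) there and L/(6EI) at the far end, so f₁₁ = f₂₂ = 3.333/EI and f₁₂ = f₂₁ = 1.667/EI.
Compatibility — zero rotation at each built-in end:
  3.333 M_A + 1.667 M_B = 938
  1.667 M_A + 3.333 M_B = 1213
Solving the pair gives M_A = 132.7 kN·m and M_B = 297.4 kN·m (hogging).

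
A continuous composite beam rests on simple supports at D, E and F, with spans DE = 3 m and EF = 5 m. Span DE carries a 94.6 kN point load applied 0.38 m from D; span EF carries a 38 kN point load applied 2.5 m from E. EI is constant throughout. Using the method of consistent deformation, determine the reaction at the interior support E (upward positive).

Take M_E as the redundant. Released structure: two simple spans DE and EF with a hinge at E.
End slopes at the hinge E, treating each span as simply supported:
  span DE: point load 94.6 at a = 0.38: Pab(L + a)/(6LEI) = 17.69/EI
  span EF: point load 38 at a = 2.5: Pab(L + b)/(6LEI) = 59.38/EI
  relative rotation θ_0 = (17.69 + 59.38)/EI = 77.06/EI
A unit hogging moment at E produces rotation L₁/(3EI) + L₂/(3EI) = 2.667/EI.
Compatibility: M_E·(L₁+L₂)/(3EI) = θ_0, giving M_E = 28.9 kN·m (hogging).
Span DE, ΣM about D with M_E applied at E: R_E^{DE}·3 = 35.95 + 28.9, so R_E^{DE} = 21.62 kN and R_D = 94.6 − 21.62 = 72.98 kN.
Span EF, ΣM about F: R_E^{EF}·5 = 95 + 28.9, so R_E^{EF} = 24.78 kN and R_F = 38 − 24.78 = 13.22 kN.
R_E = 21.62 + 24.78 = 46.39 kN.

R_E = 46.39 kN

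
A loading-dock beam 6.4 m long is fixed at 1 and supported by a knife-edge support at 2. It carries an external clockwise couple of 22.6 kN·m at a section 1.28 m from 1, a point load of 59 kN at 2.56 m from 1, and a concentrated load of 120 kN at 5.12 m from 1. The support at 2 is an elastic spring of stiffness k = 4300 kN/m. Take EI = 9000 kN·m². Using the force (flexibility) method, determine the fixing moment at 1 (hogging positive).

Remove the prop at 2; the released (primary) structure is a cantilever built in at 1.
Free-end deflection of the primary structure under the applied loading (downward +):
  clockwise couple 22.6 at a = 1.28: M₀a(2L − a)/(2EI) = 166.6/EI
  point load 59 at a = 2.56: Pa²(3L − a)/(6EI) = 1072/EI
  point load 120 at a = 5.12: Pa²(3L − a)/(6EI) = 7382/EI
  δ_0 = 8621/EI
Flexibility coefficient — unit upward force at 2: δ_{22} = L³/(3EI) = 87.38/EI.
With EI = 9000 kN·m²: δ_0 = 0.95788 m and δ_{22} = 0.009709 m/kN.
Compatibility — the spring shortens by R_2/k under the reaction it provides: δ_0 − R_2·δ_{22} = R_2/k. With 1/k = 0.000233 m/kN, R_2 = δ_0 / (δ_{22} + 1/k) = 0.95788 / (0.009709 + 0.000233) = 96.35 kN.
Moment equilibrium about 1: M_1 = Σ(load moments about 1) − R_2·L = 788 − 96.35×6.4 = 171.4 kN·m.

M_1 = 171.4 kN·m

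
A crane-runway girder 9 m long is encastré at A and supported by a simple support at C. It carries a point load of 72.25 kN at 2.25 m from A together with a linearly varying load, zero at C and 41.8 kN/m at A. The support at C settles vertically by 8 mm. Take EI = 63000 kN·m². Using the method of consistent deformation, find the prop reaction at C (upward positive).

Take the reaction at C as the redundant and release it; the primary structure is a cantilever fixed at A.
Deflection at C on the released cantilever, summing each load's contribution:
  point load 72.25 at a = 2.25: Pa²(3L − a)/(6EI) = 1509/EI
  triangular load, peak 41.8 at the fixed end: w₀L⁴/(30EI) = 9142/EI
  δ_0 = 10650/EI
Tip deflection under a unit load at C: L³/(3EI) = 243/EI.
With EI = 63000 kN·m²: δ_0 = 0.16905 m and δ_{CC} = 0.003857 m/kN.
Compatibility — the beam at C must follow the support down by 0.008 m: δ_0 − R_C·δ_{CC} = 0.008, so R_C = (0.16905 − 0.008)/0.003857 = 41.75 kN.

R_C = 41.75 kN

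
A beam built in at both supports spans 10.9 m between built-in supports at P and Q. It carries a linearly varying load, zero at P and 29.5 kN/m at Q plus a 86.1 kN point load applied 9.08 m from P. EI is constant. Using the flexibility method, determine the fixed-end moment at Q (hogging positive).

Release both end moments; the primary structure is a simply-supported span PQ with redundants M_P and M_Q.
On the primary (simply-supported) span, the end slopes from the loading are:
  at P: triangular load, peak 29.5: 7w₀L³/(360EI) = 742.8/EI
  at Q: triangular load, peak 29.5: w₀L³/(45EI) = 849/EI
  at P: point load 86.1 at a = 9.08: Pab(L + b)/(6LEI) = 276.7/EI
  at Q: point load 86.1 at a = 9.08: Pab(L + a)/(6LEI) = 434.7/EI
  θ_P0 = 1020/EI,  θ_Q0 = 1284/EI
Flexibility coefficients: a unit moment at one end gives L/(3EI) there and L/(6EI) at the far end, so f₁₁ = f₂₂ = 3.633/EI and f₁₂ = f₂₁ = 1.817/EI.
Compatibility — zero rotation at each built-in end:
  3.633 M_P + 1.817 M_Q = 1020
  1.817 M_P + 3.633 M_Q = 1284
Solving the pair gives M_P = 138.6 kN·m and M_Q = 284 kN·m (hogging).

M_Q = 284 kN·m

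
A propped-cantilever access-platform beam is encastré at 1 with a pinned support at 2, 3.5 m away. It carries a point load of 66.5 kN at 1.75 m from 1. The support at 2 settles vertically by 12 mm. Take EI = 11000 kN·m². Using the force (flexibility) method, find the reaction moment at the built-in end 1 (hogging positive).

Release the roller at 2. Primary structure: cantilever fixed at 1.
Downward deflection at the released point 2 due to the loads:
  point load 66.5 at a = 1.75: Pa²(3L − a)/(6EI) = 297/EI
Tip deflection under a unit load at 2: L³/(3EI) = 14.29/EI.
With EI = 11000 kN·m²: δ_0 = 0.027 m and δ_{22} = 0.001299 m/kN.
Compatibility — the beam at 2 must follow the support down by 0.012 m: δ_0 − R_2·δ_{22} = 0.012, so R_2 = (0.027 − 0.012)/0.001299 = 11.55 kN.
Moment equilibrium about 1: M_1 = Σ(load moments about 1) − R_2·L = 116.4 − 11.55×3.5 = 75.97 kN·m.

M_1 = 75.97 kN·m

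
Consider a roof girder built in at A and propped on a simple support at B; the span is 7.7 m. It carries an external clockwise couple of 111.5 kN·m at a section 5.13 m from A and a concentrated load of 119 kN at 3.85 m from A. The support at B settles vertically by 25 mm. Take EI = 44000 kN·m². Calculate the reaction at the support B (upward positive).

R_B = 49.26 kN

Release the roller at B. Primary structure: cantilever fixed at A.
Free-end deflection of the primary structure under the applied loading (downward +):
  clockwise couple 111.5 at a = 5.13: M₀a(2L − a)/(2EI) = 2937/EI
  point load 119 at a = 3.85: Pa²(3L − a)/(6EI) = 5659/EI
  δ_0 = 8596/EI
Flexibility coefficient — unit upward force at B: δ_{BB} = L³/(3EI) = 152.2/EI.
With EI = 44000 kN·m²: δ_0 = 0.19537 m and δ_{BB} = 0.003459 m/kN.
Compatibility — the beam at B must follow the support down by 0.025 m: δ_0 − R_B·δ_{BB} = 0.025, so R_B = (0.19537 − 0.025)/0.003459 = 49.26 kN.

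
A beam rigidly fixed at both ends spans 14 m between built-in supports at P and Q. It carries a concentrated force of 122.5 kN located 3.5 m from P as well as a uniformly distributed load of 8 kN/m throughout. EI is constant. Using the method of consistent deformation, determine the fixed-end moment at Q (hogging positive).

Release both end moments; the primary structure is a simply-supported span PQ with redundants M_P and M_Q.
Simple-span end rotations at P and Q under the given loads:
  at P: point load 122.5 at a = 3.5: Pab(L + b)/(6LEI) = 1313/EI
  at Q: point load 122.5 at a = 3.5: Pab(L + a)/(6LEI) = 937.9/EI
  at P: UDL 8: wL³/(24EI) = 914.7/EI
  at Q: UDL 8: wL³/(24EI) = 914.7/EI
  θ_P0 = 2228/EI,  θ_Q0 = 1853/EI
Flexibility coefficients: a unit moment at one end gives L/(3EI) there and L/(6EI) at the far end, so f₁₁ = f₂₂ = 4.667/EI and f₁₂ = f₂₁ = 2.333/EI.
Compatibility — zero rotation at each built-in end:
  4.667 M_P + 2.333 M_Q = 2228
  2.333 M_P + 4.667 M_Q = 1853
Solving the pair gives M_P = 371.8 kN·m and M_Q = 211.1 kN·m (hogging).

M_Q = 211.1 kN·m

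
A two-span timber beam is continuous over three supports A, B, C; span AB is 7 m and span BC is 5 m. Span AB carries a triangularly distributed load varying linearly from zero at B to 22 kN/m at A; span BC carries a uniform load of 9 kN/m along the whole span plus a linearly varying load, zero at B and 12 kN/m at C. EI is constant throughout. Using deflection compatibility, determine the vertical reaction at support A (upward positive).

Insert a hinge at B; M_B is the redundant, and each span becomes simply supported.
Rotations at B on the released spans (each span's end-slope, ×1/EI):
  span AB: triangular load, peak 22: 7w₀L³/(360EI) = 146.7/EI
  span BC: UDL 9: wL³/(24EI) = 46.88/EI
  span BC: triangular load, peak 12: 7w₀L³/(360EI) = 29.17/EI
  relative rotation θ_0 = (146.7 + 76.04)/EI = 222.8/EI
A unit hogging moment at B produces rotation L₁/(3EI) + L₂/(3EI) = 4/EI.
Compatibility: M_B·(L₁+L₂)/(3EI) = θ_0, giving M_B = 55.69 kN·m (hogging).
Span AB, ΣM about A with M_B applied at B: R_B^{AB}·7 = 179.7 + 55.69, so R_B^{AB} = 33.62 kN and R_A = 77 − 33.62 = 43.38 kN.

R_A = 43.38 kN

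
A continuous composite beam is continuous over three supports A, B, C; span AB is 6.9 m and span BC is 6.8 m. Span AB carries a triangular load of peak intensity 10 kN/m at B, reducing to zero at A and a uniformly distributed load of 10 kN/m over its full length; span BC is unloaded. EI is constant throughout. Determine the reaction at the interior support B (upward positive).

R_B = 70.92 kN

Release continuity at B by inserting a hinge; the redundant is the internal moment M_B. The primary structure is two simply-supported spans AB and BC.
Discontinuity in slope at B on the released structure — sum the simple-span end rotations:
  span AB: triangular load, peak 10: w₀L³/(45EI) = 73/EI
  span AB: UDL 10: wL³/(24EI) = 136.9/EI
  relative rotation θ_0 = (209.9 + 0)/EI = 209.9/EI
A unit hogging moment at B produces rotation L₁/(3EI) + L₂/(3EI) = 4.567/EI.
Compatibility: M_B·(L₁+L₂)/(3EI) = θ_0, giving M_B = 45.96 kN·m (hogging).
Span AB, ΣM about A with M_B applied at B: R_B^{AB}·6.9 = 396.8 + 45.96, so R_B^{AB} = 64.16 kN and R_A = 103.5 − 64.16 = 39.34 kN.
Span BC, ΣM about C: R_B^{BC}·6.8 = 0 + 45.96, so R_B^{BC} = 6.759 kN and R_C = 0 − 6.759 = -6.759 kN.
R_B = 64.16 + 6.759 = 70.92 kN.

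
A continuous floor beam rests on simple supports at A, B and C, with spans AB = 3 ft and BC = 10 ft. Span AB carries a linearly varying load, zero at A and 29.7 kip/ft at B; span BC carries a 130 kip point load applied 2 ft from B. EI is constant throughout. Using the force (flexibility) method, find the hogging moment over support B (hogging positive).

M_B = 148.1 kip·ft

Take M_B as the redundant. Released structure: two simple spans AB and BC with a hinge at B.
End slopes at the hinge B, treating each span as simply supported:
  span AB: triangular load, peak 29.7: w₀L³/(45EI) = 17.82/EI
  span BC: point load 130 at a = 2: Pab(L + b)/(6LEI) = 624/EI
  relative rotation θ_0 = (17.82 + 624)/EI = 641.8/EI
A unit hogging moment at B produces rotation L₁/(3EI) + L₂/(3EI) = 4.333/EI.
Compatibility: M_B·(L₁+L₂)/(3EI) = θ_0, giving M_B = 148.1 kip·ft (hogging).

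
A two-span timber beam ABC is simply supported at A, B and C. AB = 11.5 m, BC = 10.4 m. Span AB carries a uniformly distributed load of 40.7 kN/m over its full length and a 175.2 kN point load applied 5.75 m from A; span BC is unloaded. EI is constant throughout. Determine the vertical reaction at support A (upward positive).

R_A = 273.7 kN

Take M_B as the redundant. Released structure: two simple spans AB and BC with a hinge at B.
End slopes at the hinge B, treating each span as simply supported:
  span AB: UDL 40.7: wL³/(24EI) = 2579/EI
  span AB: point load 175.2 at a = 5.75: Pab(L + a)/(6LEI) = 1448/EI
  relative rotation θ_0 = (4027 + 0)/EI = 4027/EI
A unit hogging moment at B produces rotation L₁/(3EI) + L₂/(3EI) = 7.3/EI.
Slope continuity at B: θ_0 = M_B·7.3/EI, so M_B = 4027/7.3 = 551.7 kN·m (hogging).
Span AB, ΣM about A with M_B applied at B: R_B^{AB}·11.5 = 3699 + 551.7, so R_B^{AB} = 369.6 kN and R_A = 643.2 − 369.6 = 273.7 kN.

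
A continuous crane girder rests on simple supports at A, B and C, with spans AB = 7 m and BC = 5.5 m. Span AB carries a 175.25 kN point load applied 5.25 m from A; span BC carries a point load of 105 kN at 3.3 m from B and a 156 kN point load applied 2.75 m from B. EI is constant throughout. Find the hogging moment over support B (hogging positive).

M_B = 226.2 kN·m

Insert a hinge at B; M_B is the redundant, and each span becomes simply supported.
Discontinuity in slope at B on the released structure — sum the simple-span end rotations:
  span AB: point load 175.25 at a = 5.25: Pab(L + a)/(6LEI) = 469.6/EI
  span BC: point load 105 at a = 3.3: Pab(L + b)/(6LEI) = 177.9/EI
  span BC: point load 156 at a = 2.75: Pab(L + b)/(6LEI) = 294.9/EI
  relative rotation θ_0 = (469.6 + 472.8)/EI = 942.4/EI
A unit hogging moment at B produces rotation L₁/(3EI) + L₂/(3EI) = 4.167/EI.
Slope continuity at B: θ_0 = M_B·4.167/EI, so M_B = 942.4/4.167 = 226.2 kN·m (hogging).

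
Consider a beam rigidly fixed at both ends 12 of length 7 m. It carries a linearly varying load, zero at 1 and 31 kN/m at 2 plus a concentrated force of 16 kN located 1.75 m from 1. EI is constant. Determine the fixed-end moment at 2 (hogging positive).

M_2 = 81.2 kN·m

Release both end moments; the primary structure is a simply-supported span 12 with redundants M_1 and M_2.
End rotations of the released simple span under the applied load (×1/EI):
  at 1: triangular load, peak 31: 7w₀L³/(360EI) = 206.8/EI
  at 2: triangular load, peak 31: w₀L³/(45EI) = 236.3/EI
  at 1: point load 16 at a = 1.75: Pab(L + b)/(6LEI) = 42.88/EI
  at 2: point load 16 at a = 1.75: Pab(L + a)/(6LEI) = 30.62/EI
  θ_10 = 249.6/EI,  θ_20 = 266.9/EI
Flexibility coefficients: a unit moment at one end gives L/(3EI) there and L/(6EI) at the far end, so f₁₁ = f₂₂ = 2.333/EI and f₁₂ = f₂₁ = 1.167/EI.
Compatibility — zero rotation at each built-in end:
  2.333 M_1 + 1.167 M_2 = 249.6
  1.167 M_1 + 2.333 M_2 = 266.9
Solving the pair gives M_1 = 66.38 kN·m and M_2 = 81.2 kN·m (hogging).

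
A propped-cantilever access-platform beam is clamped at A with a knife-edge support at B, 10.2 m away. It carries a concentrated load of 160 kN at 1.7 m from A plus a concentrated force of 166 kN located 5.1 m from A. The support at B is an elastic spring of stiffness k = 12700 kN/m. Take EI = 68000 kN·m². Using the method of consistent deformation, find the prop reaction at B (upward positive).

Take the reaction at B as the redundant and release it; the primary structure is a cantilever fixed at A.
Downward deflection at the released point B due to the loads:
  point load 160 at a = 1.7: Pa²(3L − a)/(6EI) = 2227/EI
  point load 166 at a = 5.1: Pa²(3L − a)/(6EI) = 18350/EI
  δ_0 = 20577/EI
Flexibility coefficient — unit upward force at B: δ_{BB} = L³/(3EI) = 353.7/EI.
With EI = 68000 kN·m²: δ_0 = 0.30261 m and δ_{BB} = 0.005202 m/kN.
Compatibility — the spring shortens by R_B/k under the reaction it provides: δ_0 − R_B·δ_{BB} = R_B/k. With 1/k = 0.000079 m/kN, R_B = δ_0 / (δ_{BB} + 1/k) = 0.30261 / (0.005202 + 0.000079) = 57.3 kN.

R_B = 57.3 kN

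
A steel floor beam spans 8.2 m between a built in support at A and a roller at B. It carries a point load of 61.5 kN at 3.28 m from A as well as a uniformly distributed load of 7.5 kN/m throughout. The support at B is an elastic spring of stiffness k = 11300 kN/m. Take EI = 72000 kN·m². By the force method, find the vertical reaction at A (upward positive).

R_A = 88.35 kN

Release the roller at B. Primary structure: cantilever fixed at A.
Deflection at B on the released cantilever, summing each load's contribution:
  point load 61.5 at a = 3.28: Pa²(3L − a)/(6EI) = 2351/EI
  UDL 7.5: wL⁴/(8EI) = 4239/EI
  δ_0 = 6590/EI
Tip deflection under a unit load at B: L³/(3EI) = 183.8/EI.
With EI = 72000 kN·m²: δ_0 = 0.091523 m and δ_{BB} = 0.002553 m/kN.
Compatibility — the spring shortens by R_B/k under the reaction it provides: δ_0 − R_B·δ_{BB} = R_B/k. With 1/k = 0.000088 m/kN, R_B = δ_0 / (δ_{BB} + 1/k) = 0.091523 / (0.002553 + 0.000088) = 34.65 kN.
Vertical equilibrium: R_A = ΣP − R_B = 123 − 34.65 = 88.35 kN.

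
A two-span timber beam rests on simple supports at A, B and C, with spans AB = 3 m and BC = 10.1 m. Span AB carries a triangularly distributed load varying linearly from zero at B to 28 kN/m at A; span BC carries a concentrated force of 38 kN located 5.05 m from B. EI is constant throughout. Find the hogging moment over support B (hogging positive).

M_B = 58.85 kN·m

Insert a hinge at B; M_B is the redundant, and each span becomes simply supported.
Discontinuity in slope at B on the released structure — sum the simple-span end rotations:
  span AB: triangular load, peak 28: 7w₀L³/(360EI) = 14.7/EI
  span BC: point load 38 at a = 5.05: Pab(L + b)/(6LEI) = 242.3/EI
  relative rotation θ_0 = (14.7 + 242.3)/EI = 257/EI
A unit hogging moment at B produces rotation L₁/(3EI) + L₂/(3EI) = 4.367/EI.
Slope continuity at B: θ_0 = M_B·4.367/EI, so M_B = 257/4.367 = 58.85 kN·m (hogging).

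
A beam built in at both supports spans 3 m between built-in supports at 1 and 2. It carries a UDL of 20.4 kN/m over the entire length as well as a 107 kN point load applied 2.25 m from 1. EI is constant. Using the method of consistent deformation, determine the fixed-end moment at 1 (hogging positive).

Take the two fixed-end moments M_1, M_2 as redundants; the released structure is the simple span 12.
Simple-span end rotations at 1 and 2 under the given loads:
  at 1: UDL 20.4: wL³/(24EI) = 22.95/EI
  at 2: UDL 20.4: wL³/(24EI) = 22.95/EI
  at 1: point load 107 at a = 2.25: Pab(L + b)/(6LEI) = 37.62/EI
  at 2: point load 107 at a = 2.25: Pab(L + a)/(6LEI) = 52.66/EI
  θ_10 = 60.57/EI,  θ_20 = 75.61/EI
Flexibility coefficients: a unit moment at one end gives L/(3EI) there and L/(6EI) at the far end, so f₁₁ = f₂₂ = 1/EI and f₁₂ = f₂₁ = 0.5/EI.
Compatibility — zero rotation at each built-in end:
  1 M_1 + 0.5 M_2 = 60.57
  0.5 M_1 + 1 M_2 = 75.61
Solving the pair gives M_1 = 30.35 kN·m and M_2 = 60.44 kN·m (hogging).

M_1 = 30.35 kN·m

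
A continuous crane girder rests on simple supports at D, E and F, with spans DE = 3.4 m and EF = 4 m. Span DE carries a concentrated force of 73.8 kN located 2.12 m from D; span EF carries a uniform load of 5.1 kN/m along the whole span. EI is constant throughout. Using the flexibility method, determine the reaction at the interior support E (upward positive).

Release continuity at E by inserting a hinge; the redundant is the internal moment M_E. The primary structure is two simply-supported spans DE and EF.
End slopes at the hinge E, treating each span as simply supported:
  span DE: point load 73.8 at a = 2.12: Pab(L + a)/(6LEI) = 54.19/EI
  span EF: UDL 5.1: wL³/(24EI) = 13.6/EI
  relative rotation θ_0 = (54.19 + 13.6)/EI = 67.79/EI
A unit hogging moment at E produces rotation L₁/(3EI) + L₂/(3EI) = 2.467/EI.
Slope continuity at E: θ_0 = M_E·2.467/EI, so M_E = 67.79/2.467 = 27.48 kN·m (hogging).
Span DE, ΣM about D with M_E applied at E: R_E^{DE}·3.4 = 156.5 + 27.48, so R_E^{DE} = 54.1 kN and R_D = 73.8 − 54.1 = 19.7 kN.
Span EF, ΣM about F: R_E^{EF}·4 = 40.8 + 27.48, so R_E^{EF} = 17.07 kN and R_F = 20.4 − 17.07 = 3.329 kN.
R_E = 54.1 + 17.07 = 71.17 kN.

R_E = 71.17 kN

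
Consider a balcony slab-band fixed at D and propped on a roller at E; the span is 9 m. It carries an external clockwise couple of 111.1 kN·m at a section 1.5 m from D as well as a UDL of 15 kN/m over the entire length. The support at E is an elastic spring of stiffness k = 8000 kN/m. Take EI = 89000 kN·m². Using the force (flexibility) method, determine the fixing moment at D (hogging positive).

Take the reaction at E as the redundant and release it; the primary structure is a cantilever fixed at D.
Deflection at E on the released cantilever, summing each load's contribution:
  clockwise couple 111.1 at a = 1.5: M₀a(2L − a)/(2EI) = 1375/EI
  UDL 15: wL⁴/(8EI) = 12302/EI
  δ_0 = 13677/EI
Flexibility coefficient — unit upward force at E: δ_{EE} = L³/(3EI) = 243/EI.
With EI = 89000 kN·m²: δ_0 = 0.15367 m and δ_{EE} = 0.00273 m/kN.
Compatibility — the spring shortens by R_E/k under the reaction it provides: δ_0 − R_E·δ_{EE} = R_E/k. With 1/k = 0.000125 m/kN, R_E = δ_0 / (δ_{EE} + 1/k) = 0.15367 / (0.00273 + 0.000125) = 53.82 kN.
Moment equilibrium about D: M_D = Σ(load moments about D) − R_E·L = 718.6 − 53.82×9 = 234.2 kN·m.

M_D = 234.2 kN·m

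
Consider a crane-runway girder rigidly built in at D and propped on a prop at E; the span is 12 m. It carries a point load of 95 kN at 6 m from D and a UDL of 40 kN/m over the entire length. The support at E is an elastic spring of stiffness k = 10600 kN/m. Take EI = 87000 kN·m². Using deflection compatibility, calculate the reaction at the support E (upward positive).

R_E = 206.7 kN

Take the reaction at E as the redundant and release it; the primary structure is a cantilever fixed at D.
Primary-structure tip deflection at E by superposition:
  point load 95 at a = 6: Pa²(3L − a)/(6EI) = 17100/EI
  UDL 40: wL⁴/(8EI) = 103680/EI
  δ_0 = 120780/EI
Flexibility coefficient — unit upward force at E: δ_{EE} = L³/(3EI) = 576/EI.
With EI = 87000 kN·m²: δ_0 = 1.3883 m and δ_{EE} = 0.006621 m/kN.
Compatibility — the spring shortens by R_E/k under the reaction it provides: δ_0 − R_E·δ_{EE} = R_E/k. With 1/k = 0.000094 m/kN, R_E = δ_0 / (δ_{EE} + 1/k) = 1.3883 / (0.006621 + 0.000094) = 206.7 kN.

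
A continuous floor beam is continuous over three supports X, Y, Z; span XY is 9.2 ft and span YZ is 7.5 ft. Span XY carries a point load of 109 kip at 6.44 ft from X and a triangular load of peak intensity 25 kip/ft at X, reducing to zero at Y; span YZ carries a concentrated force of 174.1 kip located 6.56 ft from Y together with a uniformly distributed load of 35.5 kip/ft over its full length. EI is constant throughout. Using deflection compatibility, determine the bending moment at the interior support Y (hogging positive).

Release continuity at Y by inserting a hinge; the redundant is the internal moment M_Y. The primary structure is two simply-supported spans XY and YZ.
Discontinuity in slope at Y on the released structure — sum the simple-span end rotations:
  span XY: point load 109 at a = 6.44: Pab(L + a)/(6LEI) = 548.9/EI
  span XY: triangular load, peak 25: 7w₀L³/(360EI) = 378.5/EI
  span YZ: point load 174.1 at a = 6.56: Pab(L + b)/(6LEI) = 201.4/EI
  span YZ: UDL 35.5: wL³/(24EI) = 624/EI
  relative rotation θ_0 = (927.5 + 825.4)/EI = 1753/EI
A unit hogging moment at Y produces rotation L₁/(3EI) + L₂/(3EI) = 5.567/EI.
Slope continuity at Y: θ_0 = M_Y·5.567/EI, so M_Y = 1753/5.567 = 314.9 kip·ft (hogging).

M_Y = 314.9 kip·ft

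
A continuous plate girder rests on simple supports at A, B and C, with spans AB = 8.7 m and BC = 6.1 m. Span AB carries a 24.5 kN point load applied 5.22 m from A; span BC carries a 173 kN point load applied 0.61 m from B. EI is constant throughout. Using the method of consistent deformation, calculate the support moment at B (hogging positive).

M_B = 61.25 kN·m

Take M_B as the redundant. Released structure: two simple spans AB and BC with a hinge at B.
Discontinuity in slope at B on the released structure — sum the simple-span end rotations:
  span AB: point load 24.5 at a = 5.22: Pab(L + a)/(6LEI) = 118.7/EI
  span BC: point load 173 at a = 0.61: Pab(L + b)/(6LEI) = 183.5/EI
  relative rotation θ_0 = (118.7 + 183.5)/EI = 302.1/EI
A unit hogging moment at B produces rotation L₁/(3EI) + L₂/(3EI) = 4.933/EI.
Compatibility: M_B·(L₁+L₂)/(3EI) = θ_0, giving M_B = 61.25 kN·m (hogging).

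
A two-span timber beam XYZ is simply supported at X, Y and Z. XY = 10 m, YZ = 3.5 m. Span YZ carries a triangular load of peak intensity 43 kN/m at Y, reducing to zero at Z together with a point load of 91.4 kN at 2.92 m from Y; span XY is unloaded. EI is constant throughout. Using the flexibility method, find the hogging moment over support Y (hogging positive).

Insert a hinge at Y; M_Y is the redundant, and each span becomes simply supported.
Rotations at Y on the released spans (each span's end-slope, ×1/EI):
  span YZ: triangular load, peak 43: w₀L³/(45EI) = 40.97/EI
  span YZ: point load 91.4 at a = 2.92: Pab(L + b)/(6LEI) = 30.07/EI
  relative rotation θ_0 = (0 + 71.04)/EI = 71.04/EI
A unit hogging moment at Y produces rotation L₁/(3EI) + L₂/(3EI) = 4.5/EI.
Slope continuity at Y: θ_0 = M_Y·4.5/EI, so M_Y = 71.04/4.5 = 15.79 kN·m (hogging).

M_Y = 15.79 kN·m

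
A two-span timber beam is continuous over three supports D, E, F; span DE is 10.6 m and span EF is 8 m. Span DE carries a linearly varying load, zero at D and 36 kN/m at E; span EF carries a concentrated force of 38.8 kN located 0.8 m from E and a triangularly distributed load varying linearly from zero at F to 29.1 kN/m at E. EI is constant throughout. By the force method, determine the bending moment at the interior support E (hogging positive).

Take M_E as the redundant. Released structure: two simple spans DE and EF with a hinge at E.
Discontinuity in slope at E on the released structure — sum the simple-span end rotations:
  span DE: triangular load, peak 36: w₀L³/(45EI) = 952.8/EI
  span EF: point load 38.8 at a = 0.8: Pab(L + b)/(6LEI) = 70.77/EI
  span EF: triangular load, peak 29.1: w₀L³/(45EI) = 331.1/EI
  relative rotation θ_0 = (952.8 + 401.9)/EI = 1355/EI
A unit hogging moment at E produces rotation L₁/(3EI) + L₂/(3EI) = 6.2/EI.
Compatibility: M_E·(L₁+L₂)/(3EI) = θ_0, giving M_E = 218.5 kN·m (hogging).

M_E = 218.5 kN·m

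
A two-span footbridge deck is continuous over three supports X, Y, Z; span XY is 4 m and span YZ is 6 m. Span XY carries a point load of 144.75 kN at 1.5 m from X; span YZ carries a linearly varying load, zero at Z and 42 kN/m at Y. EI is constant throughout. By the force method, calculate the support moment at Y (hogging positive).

M_Y = 97.8 kN·m

Insert a hinge at Y; M_Y is the redundant, and each span becomes simply supported.
Rotations at Y on the released spans (each span's end-slope, ×1/EI):
  span XY: point load 144.75 at a = 1.5: Pab(L + a)/(6LEI) = 124.4/EI
  span YZ: triangular load, peak 42: w₀L³/(45EI) = 201.6/EI
  relative rotation θ_0 = (124.4 + 201.6)/EI = 326/EI
A unit hogging moment at Y produces rotation L₁/(3EI) + L₂/(3EI) = 3.333/EI.
Slope continuity at Y: θ_0 = M_Y·3.333/EI, so M_Y = 326/3.333 = 97.8 kN·m (hogging).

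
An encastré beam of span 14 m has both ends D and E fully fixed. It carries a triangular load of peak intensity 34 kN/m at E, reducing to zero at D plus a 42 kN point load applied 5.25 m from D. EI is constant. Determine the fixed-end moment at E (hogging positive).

Take the two fixed-end moments M_D, M_E as redundants; the released structure is the simple span DE.
Simple-span end rotations at D and E under the given loads:
  at D: triangular load, peak 34: 7w₀L³/(360EI) = 1814/EI
  at E: triangular load, peak 34: w₀L³/(45EI) = 2073/EI
  at D: point load 42 at a = 5.25: Pab(L + b)/(6LEI) = 522.5/EI
  at E: point load 42 at a = 5.25: Pab(L + a)/(6LEI) = 442.1/EI
  θ_D0 = 2337/EI,  θ_E0 = 2515/EI
Flexibility coefficients: a unit moment at one end gives L/(3EI) there and L/(6EI) at the far end, so f₁₁ = f₂₂ = 4.667/EI and f₁₂ = f₂₁ = 2.333/EI.
Compatibility — zero rotation at each built-in end:
  4.667 M_D + 2.333 M_E = 2337
  2.333 M_D + 4.667 M_E = 2515
Solving the pair gives M_D = 308.3 kN·m and M_E = 384.9 kN·m (hogging).

M_E = 384.9 kN·m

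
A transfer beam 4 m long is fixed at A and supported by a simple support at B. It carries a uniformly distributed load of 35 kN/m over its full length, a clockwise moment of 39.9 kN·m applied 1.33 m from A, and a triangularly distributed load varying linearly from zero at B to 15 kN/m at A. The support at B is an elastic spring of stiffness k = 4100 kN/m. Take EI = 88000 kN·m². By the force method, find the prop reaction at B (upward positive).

Remove the prop at B; the released (primary) structure is a cantilever built in at A.
Downward deflection at the released point B due to the loads:
  UDL 35: wL⁴/(8EI) = 1120/EI
  clockwise couple 39.9 at a = 1.33: M₀a(2L − a)/(2EI) = 177/EI
  triangular load, peak 15 at the fixed end: w₀L⁴/(30EI) = 128/EI
  δ_0 = 1425/EI
Flexibility coefficient — unit upward force at B: δ_{BB} = L³/(3EI) = 21.33/EI.
With EI = 88000 kN·m²: δ_0 = 0.016193 m and δ_{BB} = 0.000242 m/kN.
Compatibility — the spring shortens by R_B/k under the reaction it provides: δ_0 − R_B·δ_{BB} = R_B/k. With 1/k = 0.000244 m/kN, R_B = δ_0 / (δ_{BB} + 1/k) = 0.016193 / (0.000242 + 0.000244) = 33.3 kN.

R_B = 33.3 kN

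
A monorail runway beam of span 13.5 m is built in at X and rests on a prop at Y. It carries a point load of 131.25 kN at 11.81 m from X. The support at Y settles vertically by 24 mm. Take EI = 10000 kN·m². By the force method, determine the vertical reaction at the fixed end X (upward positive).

Choose R_Y as the redundant. The primary structure is the cantilever fixed at X.
Deflection at Y on the released cantilever, summing each load's contribution:
  point load 131.25 at a = 11.81: Pa²(3L − a)/(6EI) = 87534/EI
Flexibility coefficient — unit upward force at Y: δ_{YY} = L³/(3EI) = 820.1/EI.
With EI = 10000 kN·m²: δ_0 = 8.7534 m and δ_{YY} = 0.082013 m/kN.
Compatibility — the beam at Y must follow the support down by 0.024 m: δ_0 − R_Y·δ_{YY} = 0.024, so R_Y = (8.7534 − 0.024)/0.082013 = 106.4 kN.
Vertical equilibrium: R_X = ΣP − R_Y = 131.2 − 106.4 = 24.81 kN.

R_X = 24.81 kN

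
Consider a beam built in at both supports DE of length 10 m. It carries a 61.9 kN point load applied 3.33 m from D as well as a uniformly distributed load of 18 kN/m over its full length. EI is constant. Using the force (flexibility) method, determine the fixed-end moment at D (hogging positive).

Release both end moments; the primary structure is a simply-supported span DE with redundants M_D and M_E.
On the primary (simply-supported) span, the end slopes from the loading are:
  at D: point load 61.9 at a = 3.33: Pab(L + b)/(6LEI) = 382/EI
  at E: point load 61.9 at a = 3.33: Pab(L + a)/(6LEI) = 305.4/EI
  at D: UDL 18: wL³/(24EI) = 750/EI
  at E: UDL 18: wL³/(24EI) = 750/EI
  θ_D0 = 1132/EI,  θ_E0 = 1055/EI
Flexibility coefficients: a unit moment at one end gives L/(3EI) there and L/(6EI) at the far end, so f₁₁ = f₂₂ = 3.333/EI and f₁₂ = f₂₁ = 1.667/EI.
Compatibility — zero rotation at each built-in end:
  3.333 M_D + 1.667 M_E = 1132
  1.667 M_D + 3.333 M_E = 1055
Solving the pair gives M_D = 241.7 kN·m and M_E = 195.8 kN·m (hogging).

M_D = 241.7 kN·m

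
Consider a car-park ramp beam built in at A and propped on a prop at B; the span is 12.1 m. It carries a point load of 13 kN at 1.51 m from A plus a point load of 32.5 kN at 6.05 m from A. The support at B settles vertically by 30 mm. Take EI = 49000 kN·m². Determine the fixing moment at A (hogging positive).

M_A = 120 kN·m

Choose R_B as the redundant. The primary structure is the cantilever fixed at A.
Primary-structure tip deflection at B by superposition:
  point load 13 at a = 1.51: Pa²(3L − a)/(6EI) = 171.9/EI
  point load 32.5 at a = 6.05: Pa²(3L − a)/(6EI) = 5997/EI
  δ_0 = 6169/EI
Tip deflection under a unit load at B: L³/(3EI) = 590.5/EI.
With EI = 49000 kN·m²: δ_0 = 0.1259 m and δ_{BB} = 0.012051 m/kN.
Compatibility — the beam at B must follow the support down by 0.03 m: δ_0 − R_B·δ_{BB} = 0.03, so R_B = (0.1259 − 0.03)/0.012051 = 7.958 kN.
Moment equilibrium about A: M_A = Σ(load moments about A) − R_B·L = 216.3 − 7.958×12.1 = 120 kN·m.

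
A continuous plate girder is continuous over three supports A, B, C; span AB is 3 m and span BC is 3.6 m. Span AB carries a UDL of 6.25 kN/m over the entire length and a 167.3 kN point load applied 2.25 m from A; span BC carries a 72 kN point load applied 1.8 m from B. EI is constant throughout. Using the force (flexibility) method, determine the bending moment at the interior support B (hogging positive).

Take M_B as the redundant. Released structure: two simple spans AB and BC with a hinge at B.
End slopes at the hinge B, treating each span as simply supported:
  span AB: UDL 6.25: wL³/(24EI) = 7.031/EI
  span AB: point load 167.3 at a = 2.25: Pab(L + a)/(6LEI) = 82.34/EI
  span BC: point load 72 at a = 1.8: Pab(L + b)/(6LEI) = 58.32/EI
  relative rotation θ_0 = (89.37 + 58.32)/EI = 147.7/EI
A unit hogging moment at B produces rotation L₁/(3EI) + L₂/(3EI) = 2.2/EI.
Compatibility: M_B·(L₁+L₂)/(3EI) = θ_0, giving M_B = 67.13 kN·m (hogging).

M_B = 67.13 kN·m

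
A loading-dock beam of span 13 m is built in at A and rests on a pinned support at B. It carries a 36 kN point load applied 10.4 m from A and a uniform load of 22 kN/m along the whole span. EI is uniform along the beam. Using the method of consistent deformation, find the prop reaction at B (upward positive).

Choose R_B as the redundant. The primary structure is the cantilever fixed at A.
Deflection at B on the released cantilever, summing each load's contribution:
  point load 36 at a = 10.4: Pa²(3L − a)/(6EI) = 18560/EI
  UDL 22: wL⁴/(8EI) = 78543/EI
  δ_0 = 97103/EI
Flexibility coefficient — unit upward force at B: δ_{BB} = L³/(3EI) = 732.3/EI.
The prop prevents deflection at B: R_B = δ_0/δ_{BB} = 97103/732.3 = 132.6 kN.

R_B = 132.6 kN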